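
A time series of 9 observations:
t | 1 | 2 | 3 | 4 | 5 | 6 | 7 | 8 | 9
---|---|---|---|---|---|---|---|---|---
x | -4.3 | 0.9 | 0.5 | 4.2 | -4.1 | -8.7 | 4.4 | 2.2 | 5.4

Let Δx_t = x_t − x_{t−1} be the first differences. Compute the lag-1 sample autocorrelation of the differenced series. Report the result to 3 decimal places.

-0.311

First differences Δx: 5.2, -0.4, 3.7, -8.3, -4.6, 13.1, -2.2, 3.2
Mean of differences = 1.2125
Numerator Σ(Δx_t−Δx̄)(Δx_{t+1}−Δx̄) = -95.2564
Denominator Σ(Δx_t−Δx̄)² = 305.8688
r_1(Δx) = -95.2564 / 305.8688 = -0.311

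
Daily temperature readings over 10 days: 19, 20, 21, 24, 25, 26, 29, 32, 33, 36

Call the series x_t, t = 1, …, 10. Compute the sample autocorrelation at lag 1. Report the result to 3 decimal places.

0.694

Mean x̄ = (19 + 20 + 21 + 24 + 25 + 26 + 29 + 32 + 33 + 36)/10 = 26.5000
Numerator Σ_{t=1}^{9}(x_t−x̄)(x_{t+1}−x̄) = 212.7500
Denominator Σ(x_t−x̄)² = 306.5000
r_1 = 212.7500 / 306.5000 = 0.694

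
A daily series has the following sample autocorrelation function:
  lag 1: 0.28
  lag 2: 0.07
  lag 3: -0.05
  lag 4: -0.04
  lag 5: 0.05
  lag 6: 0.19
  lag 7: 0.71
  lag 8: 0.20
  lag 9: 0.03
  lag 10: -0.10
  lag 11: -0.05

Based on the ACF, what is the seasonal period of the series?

7

The largest autocorrelation is r_7 = 0.71; the remaining lags stay at or below 0.28. The elevated value at lag 1 (0.28), dropping to 0.07 at lag 2, reflects decaying short-term dependence rather than seasonality.
The dominant spike at lag 7 indicates a seasonal period of 7.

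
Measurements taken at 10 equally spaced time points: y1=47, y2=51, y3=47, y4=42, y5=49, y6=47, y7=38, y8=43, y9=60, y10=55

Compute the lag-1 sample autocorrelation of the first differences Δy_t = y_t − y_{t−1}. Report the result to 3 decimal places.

First differences Δy: 4, -4, -5, 7, -2, -9, 5, 17, -5
Mean of differences = 0.8889
Numerator Σ(Δy_t−Δȳ)(Δy_{t+1}−Δȳ) = -80.7901
Denominator Σ(Δy_t−Δȳ)² = 522.8889
r_1(Δy) = -80.7901 / 522.8889 = -0.155

-0.155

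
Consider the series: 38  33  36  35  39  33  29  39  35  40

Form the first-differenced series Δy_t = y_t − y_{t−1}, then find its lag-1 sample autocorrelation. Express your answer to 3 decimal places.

-0.503

First differences Δy: -5, 3, -1, 4, -6, -4, 10, -4, 5
Mean of differences = 0.2222
Numerator Σ(Δy_t−Δȳ)(Δy_{t+1}−Δȳ) = -122.4938
Denominator Σ(Δy_t−Δȳ)² = 243.5556
r_1(Δy) = -122.4938 / 243.5556 = -0.503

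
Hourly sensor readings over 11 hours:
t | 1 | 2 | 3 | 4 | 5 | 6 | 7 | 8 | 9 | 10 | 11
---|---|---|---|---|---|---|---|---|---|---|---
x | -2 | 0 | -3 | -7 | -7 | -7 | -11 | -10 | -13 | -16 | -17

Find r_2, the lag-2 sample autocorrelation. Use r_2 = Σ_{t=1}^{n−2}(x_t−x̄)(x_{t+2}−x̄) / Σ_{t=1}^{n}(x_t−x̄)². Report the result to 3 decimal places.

0.368

Mean x̄ = (-2 + 0 − 3 − 7 − 7 − 7 − 11 − 10 − 13 − 16 − 17)/11 = -8.4545
Numerator Σ_{t=1}^{9}(x_t−x̄)(x_{t+2}−x̄) = 113.6777
Denominator Σ(x_t−x̄)² = 308.7273
r_2 = 113.6777 / 308.7273 = 0.368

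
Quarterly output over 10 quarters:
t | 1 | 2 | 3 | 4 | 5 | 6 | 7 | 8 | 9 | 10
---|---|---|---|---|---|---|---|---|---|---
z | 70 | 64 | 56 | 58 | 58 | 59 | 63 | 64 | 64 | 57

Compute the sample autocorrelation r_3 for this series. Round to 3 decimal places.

-0.307

Mean z̄ = (70 + 64 + 56 + 58 + 58 + 59 + 63 + 64 + 64 + 57)/10 = 61.3000
Numerator Σ_{t=1}^{7}(z_t−z̄)(z_{t+3}−z̄) = -53.4700
Denominator Σ(z_t−z̄)² = 174.1000
r_3 = -53.4700 / 174.1000 = -0.307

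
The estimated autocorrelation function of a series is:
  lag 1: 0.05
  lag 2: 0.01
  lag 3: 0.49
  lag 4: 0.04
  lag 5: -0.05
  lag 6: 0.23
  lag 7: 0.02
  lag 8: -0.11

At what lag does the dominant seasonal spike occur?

The largest autocorrelation is r_3 = 0.49, with a weaker echo at lag 6 (0.23); the remaining lags stay at or below 0.05.
The dominant spike at lag 3 indicates a seasonal period of 3.

3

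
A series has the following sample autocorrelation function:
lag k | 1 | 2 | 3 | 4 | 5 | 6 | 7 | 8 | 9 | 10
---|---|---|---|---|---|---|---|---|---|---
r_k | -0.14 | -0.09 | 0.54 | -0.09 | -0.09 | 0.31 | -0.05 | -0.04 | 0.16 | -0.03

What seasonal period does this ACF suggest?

3

The largest autocorrelation is r_3 = 0.54, with weaker echoes at lags 6 (0.31) and 9 (0.16); the remaining lags stay at or below -0.03.
The dominant spike at lag 3 indicates a seasonal period of 3.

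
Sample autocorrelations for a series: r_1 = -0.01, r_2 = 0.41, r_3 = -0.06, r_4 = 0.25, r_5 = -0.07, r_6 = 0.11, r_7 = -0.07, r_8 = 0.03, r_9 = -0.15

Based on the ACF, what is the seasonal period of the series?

The largest autocorrelation is r_2 = 0.41, with a weaker echo at lag 4 (0.25); the remaining lags stay at or below 0.11.
The dominant spike at lag 2 indicates a seasonal period of 2.

2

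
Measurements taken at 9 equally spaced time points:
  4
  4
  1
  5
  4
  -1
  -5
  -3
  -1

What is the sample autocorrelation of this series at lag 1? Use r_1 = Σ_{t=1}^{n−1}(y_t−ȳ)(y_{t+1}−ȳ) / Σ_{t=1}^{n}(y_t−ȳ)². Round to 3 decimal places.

Mean ȳ = (4 + 4 + 1 + 5 + 4 − 1 − 5 − 3 − 1)/9 = 0.8889
Numerator Σ_{t=1}^{8}(y_t−ȳ)(y_{t+1}−ȳ) = 58.7654
Denominator Σ(y_t−ȳ)² = 102.8889
r_1 = 58.7654 / 102.8889 = 0.571

0.571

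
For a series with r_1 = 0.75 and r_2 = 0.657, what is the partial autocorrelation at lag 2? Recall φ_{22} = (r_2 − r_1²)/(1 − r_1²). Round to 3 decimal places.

0.216

φ_{22} = (r_2 − r_1²) / (1 − r_1²)
r_1² = (0.75)² = 0.5625
Numerator = 0.657 − 0.5625 = 0.0945; denominator = 1 − 0.5625 = 0.4375
φ_{22} = 0.0945 / 0.4375 = 0.216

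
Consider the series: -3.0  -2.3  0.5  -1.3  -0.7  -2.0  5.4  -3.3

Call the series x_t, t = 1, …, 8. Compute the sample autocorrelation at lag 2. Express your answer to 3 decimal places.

Mean x̄ = (-3.0 − 2.3 + 0.5 − 1.3 − 0.7 − 2.0 + 5.4 − 3.3)/8 = -0.8375
Σ(x_t−x̄)(x_{t+2}−x̄) = (-2.8923) + (0.6764) + (0.1839) + (0.5377) + (0.8577) + (2.8627) = 2.2259
Denominator Σ(x_t−x̄)² = 55.1588
r_2 = 2.2259 / 55.1588 = 0.040

0.040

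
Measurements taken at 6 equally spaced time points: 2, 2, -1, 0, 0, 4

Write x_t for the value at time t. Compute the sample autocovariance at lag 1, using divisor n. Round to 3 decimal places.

Mean x̄ = (2 + 2 − 1 + 0 + 0 + 4)/6 = 1.1667
Deviations: 0.8333, 0.8333, -2.1667, -1.1667, -1.1667, 2.8333
Σ_{t=1}^{5}(x_t−x̄)(x_{t+1}−x̄) = -0.5278
γ_1 = -0.5278 / 6 = -0.088

-0.088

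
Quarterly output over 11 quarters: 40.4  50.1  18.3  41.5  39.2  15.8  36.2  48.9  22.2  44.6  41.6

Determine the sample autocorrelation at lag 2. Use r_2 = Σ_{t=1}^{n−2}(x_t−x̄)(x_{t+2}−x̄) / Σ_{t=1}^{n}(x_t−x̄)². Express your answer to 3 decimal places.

-0.270

Mean x̄ = (40.4 + 50.1 + 18.3 + 41.5 + 39.2 + 15.8 + 36.2 + 48.9 + 22.2 + 44.6 + 41.6)/11 = 36.2545
Numerator Σ_{t=1}^{9}(x_t−x̄)(x_{t+2}−x̄) = -389.6287
Denominator Σ(x_t−x̄)² = 1441.4873
r_2 = -389.6287 / 1441.4873 = -0.270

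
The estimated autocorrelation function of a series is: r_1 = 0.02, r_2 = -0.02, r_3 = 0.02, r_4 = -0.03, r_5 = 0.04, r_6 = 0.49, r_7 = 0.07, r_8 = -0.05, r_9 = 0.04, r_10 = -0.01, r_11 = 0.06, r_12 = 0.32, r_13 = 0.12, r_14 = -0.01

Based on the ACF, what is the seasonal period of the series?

The largest autocorrelation is r_6 = 0.49, with a weaker echo at lag 12 (0.32); the remaining lags stay at or below 0.12.
The dominant spike at lag 6 indicates a seasonal period of 6.

6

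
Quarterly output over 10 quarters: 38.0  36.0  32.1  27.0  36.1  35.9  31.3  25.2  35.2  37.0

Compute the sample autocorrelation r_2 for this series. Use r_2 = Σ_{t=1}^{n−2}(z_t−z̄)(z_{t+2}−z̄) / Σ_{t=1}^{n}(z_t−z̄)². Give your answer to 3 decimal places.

Mean z̄ = (38.0 + 36.0 + 32.1 + 27.0 + 36.1 + 35.9 + 31.3 + 25.2 + 35.2 + 37.0)/10 = 33.3800
Numerator Σ_{t=1}^{8}(z_t−z̄)(z_{t+2}−z̄) = -101.8568
Denominator Σ(z_t−z̄)² = 171.9560
r_2 = -101.8568 / 171.9560 = -0.592

-0.592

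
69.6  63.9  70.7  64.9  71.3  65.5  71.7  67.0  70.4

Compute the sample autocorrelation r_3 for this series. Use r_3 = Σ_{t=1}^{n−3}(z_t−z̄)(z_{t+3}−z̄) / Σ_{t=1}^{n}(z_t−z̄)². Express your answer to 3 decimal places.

Mean z̄ = (69.6 + 63.9 + 70.7 + 64.9 + 71.3 + 65.5 + 71.7 + 67.0 + 70.4)/9 = 68.3333
Σ(z_t−z̄)(z_{t+3}−z̄) = (-4.3489) + (-13.1522) + (-6.7056) + (-11.5589) + (-3.9556) + (-5.8556) = -45.5767
Denominator Σ(z_t−z̄)² = 72.8600
r_3 = -45.5767 / 72.8600 = -0.626

-0.626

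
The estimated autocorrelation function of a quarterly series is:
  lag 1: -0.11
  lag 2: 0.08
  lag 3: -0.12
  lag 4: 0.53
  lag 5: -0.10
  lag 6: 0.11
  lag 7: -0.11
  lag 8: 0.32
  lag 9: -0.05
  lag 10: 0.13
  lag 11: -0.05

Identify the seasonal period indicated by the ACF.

The largest autocorrelation is r_4 = 0.53, with a weaker echo at lag 8 (0.32); the remaining lags stay at or below 0.13.
The dominant spike at lag 4 indicates a seasonal period of 4.

4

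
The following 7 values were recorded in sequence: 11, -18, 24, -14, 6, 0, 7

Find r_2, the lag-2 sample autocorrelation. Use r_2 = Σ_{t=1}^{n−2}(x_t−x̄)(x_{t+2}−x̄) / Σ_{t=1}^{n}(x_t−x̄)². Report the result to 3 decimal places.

Mean x̄ = (11 − 18 + 24 − 14 + 6 + 0 + 7)/7 = 2.2857
Deviations from mean: 8.7143, -20.2857, 21.7143, -16.2857, 3.7143, -2.2857, 4.7143
Numerator Σ_{t=1}^{5}(x_t−x̄)(x_{t+2}−x̄) = 654.9796
Denominator Σ(x_t−x̄)² = 1265.4286
r_2 = 654.9796 / 1265.4286 = 0.518

0.518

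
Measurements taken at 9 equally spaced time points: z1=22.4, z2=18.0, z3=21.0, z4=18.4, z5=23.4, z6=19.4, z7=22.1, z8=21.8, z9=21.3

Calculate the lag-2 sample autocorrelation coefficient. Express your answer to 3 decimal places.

0.486

Mean z̄ = (22.4 + 18.0 + 21.0 + 18.4 + 23.4 + 19.4 + 22.1 + 21.8 + 21.3)/9 = 20.8667
Numerator Σ_{t=1}^{7}(z_t−z̄)(z_{t+2}−z̄) = 13.5211
Denominator Σ(z_t−z̄)² = 27.8200
r_2 = 13.5211 / 27.8200 = 0.486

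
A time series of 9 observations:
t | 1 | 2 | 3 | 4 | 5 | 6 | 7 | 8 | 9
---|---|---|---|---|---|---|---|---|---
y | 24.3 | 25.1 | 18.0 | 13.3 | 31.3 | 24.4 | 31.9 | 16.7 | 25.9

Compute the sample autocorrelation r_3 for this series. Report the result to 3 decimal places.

-0.427

Mean ȳ = (24.3 + 25.1 + 18.0 + 13.3 + 31.3 + 24.4 + 31.9 + 16.7 + 25.9)/9 = 23.4333
Σ(y_t−ȳ)(y_{t+3}−ȳ) = (-8.7822) + (13.1111) + (-5.2522) + (-85.7956) + (-52.9689) + (2.3844) = -137.3033
Denominator Σ(y_t−ȳ)² = 321.6600
r_3 = -137.3033 / 321.6600 = -0.427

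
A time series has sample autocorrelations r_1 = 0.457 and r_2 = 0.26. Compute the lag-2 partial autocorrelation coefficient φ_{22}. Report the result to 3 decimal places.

0.065

φ_{22} = (r_2 − r_1²) / (1 − r_1²)
r_1² = (0.457)² = 0.208849
Numerator = 0.26 − 0.2088 = 0.0512; denominator = 1 − 0.2088 = 0.7912
φ_{22} = 0.0512 / 0.7912 = 0.065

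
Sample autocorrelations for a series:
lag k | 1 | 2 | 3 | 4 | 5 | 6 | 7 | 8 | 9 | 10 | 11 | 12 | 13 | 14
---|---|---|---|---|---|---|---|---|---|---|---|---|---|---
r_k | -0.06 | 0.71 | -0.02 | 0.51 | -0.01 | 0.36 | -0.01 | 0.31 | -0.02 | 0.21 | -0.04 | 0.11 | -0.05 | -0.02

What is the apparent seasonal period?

The largest autocorrelation is r_2 = 0.71, with weaker echoes at lags 4 (0.51), 6 (0.36), 8 (0.31) and 10 (0.21); the remaining lags stay at or below 0.11.
The dominant spike at lag 2 indicates a seasonal period of 2.

2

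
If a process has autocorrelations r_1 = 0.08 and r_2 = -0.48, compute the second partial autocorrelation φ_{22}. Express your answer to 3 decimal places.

-0.490

φ_{22} = (r_2 − r_1²) / (1 − r_1²)
r_1² = (0.08)² = 0.0064
Numerator = -0.48 − 0.0064 = -0.4864; denominator = 1 − 0.0064 = 0.9936
φ_{22} = -0.4864 / 0.9936 = -0.490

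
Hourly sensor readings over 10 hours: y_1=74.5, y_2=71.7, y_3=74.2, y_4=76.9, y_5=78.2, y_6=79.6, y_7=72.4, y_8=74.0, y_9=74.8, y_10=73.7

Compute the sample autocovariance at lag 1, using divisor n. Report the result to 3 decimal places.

1.467

Mean ȳ = (74.5 + 71.7 + 74.2 + 76.9 + 78.2 + 79.6 + 72.4 + 74.0 + 74.8 + 73.7)/10 = 75.0000
Σ_{t=1}^{9}(y_t−ȳ)(y_{t+1}−ȳ) = 14.6700
γ_1 = 14.6700 / 10 = 1.467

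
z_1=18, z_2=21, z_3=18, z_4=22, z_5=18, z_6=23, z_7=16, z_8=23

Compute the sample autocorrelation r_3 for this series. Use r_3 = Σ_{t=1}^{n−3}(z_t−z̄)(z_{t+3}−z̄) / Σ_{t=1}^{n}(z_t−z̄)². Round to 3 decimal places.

-0.512

Mean z̄ = (18 + 21 + 18 + 22 + 18 + 23 + 16 + 23)/8 = 19.8750
Numerator Σ_{t=1}^{5}(z_t−z̄)(z_{t+3}−z̄) = -26.0469
Denominator Σ(z_t−z̄)² = 50.8750
r_3 = -26.0469 / 50.8750 = -0.512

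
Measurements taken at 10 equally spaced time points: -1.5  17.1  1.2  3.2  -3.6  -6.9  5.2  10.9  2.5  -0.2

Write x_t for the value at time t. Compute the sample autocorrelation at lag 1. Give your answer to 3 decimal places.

Mean x̄ = (-1.5 + 17.1 + 1.2 + 3.2 − 3.6 − 6.9 + 5.2 + 10.9 + 2.5 − 0.2)/10 = 2.7900
Numerator Σ_{t=1}^{9}(x_t−x̄)(x_{t+1}−x̄) = -30.7881
Denominator Σ(x_t−x̄)² = 441.2090
r_1 = -30.7881 / 441.2090 = -0.070

-0.070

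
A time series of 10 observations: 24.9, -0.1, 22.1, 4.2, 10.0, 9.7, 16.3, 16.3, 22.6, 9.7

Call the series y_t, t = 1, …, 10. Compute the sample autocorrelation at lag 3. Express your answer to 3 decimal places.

-0.278

Mean ȳ = (24.9 − 0.1 + 22.1 + 4.2 + 10.0 + 9.7 + 16.3 + 16.3 + 22.6 + 9.7)/10 = 13.5700
Numerator Σ_{t=1}^{7}(y_t−ȳ)(y_{t+3}−ȳ) = -171.2087
Denominator Σ(y_t−ȳ)² = 614.9410
r_3 = -171.2087 / 614.9410 = -0.278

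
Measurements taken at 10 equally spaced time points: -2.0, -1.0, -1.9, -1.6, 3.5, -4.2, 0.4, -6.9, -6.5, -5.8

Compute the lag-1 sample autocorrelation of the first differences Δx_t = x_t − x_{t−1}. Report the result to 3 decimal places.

First differences Δx: 1.0, -0.9, 0.3, 5.1, -7.7, 4.6, -7.3, 0.4, 0.7
Mean of differences = -0.4222
Numerator Σ(Δx_t−Δx̄)(Δx_{t+1}−Δx̄) = -113.0505
Denominator Σ(Δx_t−Δx̄)² = 160.6956
r_1(Δx) = -113.0505 / 160.6956 = -0.704

-0.704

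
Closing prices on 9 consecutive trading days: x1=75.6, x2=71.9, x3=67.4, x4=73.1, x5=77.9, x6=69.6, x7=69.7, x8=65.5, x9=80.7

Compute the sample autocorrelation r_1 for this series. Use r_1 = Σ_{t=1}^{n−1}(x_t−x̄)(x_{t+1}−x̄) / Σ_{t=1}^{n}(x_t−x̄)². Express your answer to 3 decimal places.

Mean x̄ = (75.6 + 71.9 + 67.4 + 73.1 + 77.9 + 69.6 + 69.7 + 65.5 + 80.7)/9 = 72.3778
Numerator Σ_{t=1}^{8}(x_t−x̄)(x_{t+1}−x̄) = -45.4905
Denominator Σ(x_t−x̄)² = 197.8556
r_1 = -45.4905 / 197.8556 = -0.230

-0.230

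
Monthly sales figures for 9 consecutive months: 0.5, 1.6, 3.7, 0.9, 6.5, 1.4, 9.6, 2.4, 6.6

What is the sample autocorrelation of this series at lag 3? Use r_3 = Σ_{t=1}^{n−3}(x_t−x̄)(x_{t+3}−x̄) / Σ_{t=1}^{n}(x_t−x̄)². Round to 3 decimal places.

Mean x̄ = (0.5 + 1.6 + 3.7 + 0.9 + 6.5 + 1.4 + 9.6 + 2.4 + 6.6)/9 = 3.6889
Σ(x_t−x̄)(x_{t+3}−x̄) = (8.8935) + (-5.8721) + (-0.0254) + (-16.4854) + (-3.6232) + (-6.6632) = -23.7759
Denominator Σ(x_t−x̄)² = 80.5289
r_3 = -23.7759 / 80.5289 = -0.295

-0.295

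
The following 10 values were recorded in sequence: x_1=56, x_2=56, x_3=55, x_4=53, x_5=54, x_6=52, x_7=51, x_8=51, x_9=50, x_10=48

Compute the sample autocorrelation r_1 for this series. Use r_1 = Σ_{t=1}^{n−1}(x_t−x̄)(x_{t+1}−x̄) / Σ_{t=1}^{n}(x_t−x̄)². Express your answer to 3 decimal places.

0.622

Mean x̄ = (56 + 56 + 55 + 53 + 54 + 52 + 51 + 51 + 50 + 48)/10 = 52.6000
Numerator Σ_{t=1}^{9}(x_t−x̄)(x_{t+1}−x̄) = 40.0400
Denominator Σ(x_t−x̄)² = 64.4000
r_1 = 40.0400 / 64.4000 = 0.622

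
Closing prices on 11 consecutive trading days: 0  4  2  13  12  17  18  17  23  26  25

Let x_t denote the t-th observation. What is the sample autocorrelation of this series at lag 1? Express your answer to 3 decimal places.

0.676

Mean x̄ = (0 + 4 + 2 + 13 + 12 + 17 + 18 + 17 + 23 + 26 + 25)/11 = 14.2727
Numerator Σ_{t=1}^{10}(x_t−x̄)(x_{t+1}−x̄) = 557.2893
Denominator Σ(x_t−x̄)² = 824.1818
r_1 = 557.2893 / 824.1818 = 0.676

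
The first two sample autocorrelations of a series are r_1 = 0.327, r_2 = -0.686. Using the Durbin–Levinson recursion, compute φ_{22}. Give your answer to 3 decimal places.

-0.888

φ_{22} = (r_2 − r_1²) / (1 − r_1²)
r_1² = (0.327)² = 0.106929
Numerator = -0.686 − 0.1069 = -0.7929; denominator = 1 − 0.1069 = 0.8931
φ_{22} = -0.7929 / 0.8931 = -0.888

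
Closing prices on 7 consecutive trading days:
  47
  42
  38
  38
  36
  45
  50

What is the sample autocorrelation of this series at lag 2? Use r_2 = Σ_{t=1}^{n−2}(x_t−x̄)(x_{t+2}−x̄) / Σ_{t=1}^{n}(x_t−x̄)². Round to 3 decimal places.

-0.315

Mean x̄ = (47 + 42 + 38 + 38 + 36 + 45 + 50)/7 = 42.2857
Deviations from mean: 4.7143, -0.2857, -4.2857, -4.2857, -6.2857, 2.7143, 7.7143
Σ(x_t−x̄)(x_{t+2}−x̄) = (-20.2041) + (1.2245) + (26.9388) + (-11.6327) + (-48.4898) = -52.1633
Denominator Σ(x_t−x̄)² = 165.4286
r_2 = -52.1633 / 165.4286 = -0.315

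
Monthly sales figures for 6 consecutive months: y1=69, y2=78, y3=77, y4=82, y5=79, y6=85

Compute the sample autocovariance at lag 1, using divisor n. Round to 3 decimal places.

Mean ȳ = (69 + 78 + 77 + 82 + 79 + 85)/6 = 78.3333
Σ_{t=1}^{5}(y_t−ȳ)(y_{t+1}−ȳ) = 5.5556
γ_1 = 5.5556 / 6 = 0.926

0.926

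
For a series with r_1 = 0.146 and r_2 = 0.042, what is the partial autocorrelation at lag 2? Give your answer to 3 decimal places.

φ_{22} = (r_2 − r_1²) / (1 − r_1²)
r_1² = (0.146)² = 0.021316
Numerator = 0.042 − 0.0213 = 0.0207; denominator = 1 − 0.0213 = 0.9787
φ_{22} = 0.0207 / 0.9787 = 0.021

0.021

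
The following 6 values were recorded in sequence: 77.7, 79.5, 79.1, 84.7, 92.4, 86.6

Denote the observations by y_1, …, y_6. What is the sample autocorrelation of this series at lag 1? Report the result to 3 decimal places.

0.465

Mean ȳ = (77.7 + 79.5 + 79.1 + 84.7 + 92.4 + 86.6)/6 = 83.3333
Σ(y_t−ȳ)(y_{t+1}−ȳ) = (21.5944) + (16.2278) + (-5.7856) + (12.3911) + (29.6178) = 74.0456
Denominator Σ(y_t−ȳ)² = 159.0933
r_1 = 74.0456 / 159.0933 = 0.465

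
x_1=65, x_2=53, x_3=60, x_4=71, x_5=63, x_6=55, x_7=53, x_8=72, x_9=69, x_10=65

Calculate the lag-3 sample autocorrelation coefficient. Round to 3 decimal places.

-0.244

Mean x̄ = (65 + 53 + 60 + 71 + 63 + 55 + 53 + 72 + 69 + 65)/10 = 62.6000
Σ(x_t−x̄)(x_{t+3}−x̄) = (20.1600) + (-3.8400) + (19.7600) + (-80.6400) + (3.7600) + (-48.6400) + (-23.0400) = -112.4800
Denominator Σ(x_t−x̄)² = 460.4000
r_3 = -112.4800 / 460.4000 = -0.244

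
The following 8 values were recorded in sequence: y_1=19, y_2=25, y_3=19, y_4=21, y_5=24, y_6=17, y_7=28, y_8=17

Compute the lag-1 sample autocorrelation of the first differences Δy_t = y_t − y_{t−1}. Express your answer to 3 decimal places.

First differences Δy: 6, -6, 2, 3, -7, 11, -11
Mean of differences = -0.2857
Numerator Σ(Δy_t−Δȳ)(Δy_{t+1}−Δȳ) = -260.2245
Denominator Σ(Δy_t−Δȳ)² = 375.4286
r_1(Δy) = -260.2245 / 375.4286 = -0.693

-0.693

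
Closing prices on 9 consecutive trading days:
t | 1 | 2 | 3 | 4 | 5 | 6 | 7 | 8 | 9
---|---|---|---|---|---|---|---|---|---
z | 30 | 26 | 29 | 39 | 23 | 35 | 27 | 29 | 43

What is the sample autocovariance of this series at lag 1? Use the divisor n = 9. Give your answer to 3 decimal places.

-14.117

Mean z̄ = (30 + 26 + 29 + 39 + 23 + 35 + 27 + 29 + 43)/9 = 31.2222
Σ_{t=1}^{8}(z_t−z̄)(z_{t+1}−z̄) = -127.0494
γ_1 = -127.0494 / 9 = -14.117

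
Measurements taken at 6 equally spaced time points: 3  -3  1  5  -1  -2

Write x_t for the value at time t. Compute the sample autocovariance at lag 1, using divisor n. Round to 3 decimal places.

-1.875

Mean x̄ = (3 − 3 + 1 + 5 − 1 − 2)/6 = 0.5000
Deviations: 2.5000, -3.5000, 0.5000, 4.5000, -1.5000, -2.5000
Σ_{t=1}^{5}(x_t−x̄)(x_{t+1}−x̄) = -11.2500
γ_1 = -11.2500 / 6 = -1.875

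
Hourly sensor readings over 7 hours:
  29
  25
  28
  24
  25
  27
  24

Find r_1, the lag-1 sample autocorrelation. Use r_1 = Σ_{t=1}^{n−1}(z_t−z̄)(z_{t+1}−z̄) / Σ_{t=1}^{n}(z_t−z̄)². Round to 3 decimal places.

-0.417

Mean z̄ = (29 + 25 + 28 + 24 + 25 + 27 + 24)/7 = 26.0000
Deviations from mean: 3.0000, -1.0000, 2.0000, -2.0000, -1.0000, 1.0000, -2.0000
Σ(z_t−z̄)(z_{t+1}−z̄) = (-3.0000) + (-2.0000) + (-4.0000) + (2.0000) + (-1.0000) + (-2.0000) = -10.0000
Denominator Σ(z_t−z̄)² = 24.0000
r_1 = -10.0000 / 24.0000 = -0.417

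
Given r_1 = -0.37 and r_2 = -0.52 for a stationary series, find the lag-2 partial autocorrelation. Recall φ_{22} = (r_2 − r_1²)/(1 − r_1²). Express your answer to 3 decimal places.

-0.761

φ_{22} = (r_2 − r_1²) / (1 − r_1²)
r_1² = (-0.37)² = 0.1369
Numerator = -0.52 − 0.1369 = -0.6569; denominator = 1 − 0.1369 = 0.8631
φ_{22} = -0.6569 / 0.8631 = -0.761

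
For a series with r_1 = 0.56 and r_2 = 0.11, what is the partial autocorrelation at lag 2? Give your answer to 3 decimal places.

φ_{22} = (r_2 − r_1²) / (1 − r_1²)
r_1² = (0.56)² = 0.3136
Numerator = 0.11 − 0.3136 = -0.2036; denominator = 1 − 0.3136 = 0.6864
φ_{22} = -0.2036 / 0.6864 = -0.297

-0.297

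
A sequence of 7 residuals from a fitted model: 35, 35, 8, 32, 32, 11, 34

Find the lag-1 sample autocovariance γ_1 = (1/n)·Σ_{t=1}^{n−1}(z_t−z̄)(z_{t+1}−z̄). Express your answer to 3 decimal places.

Mean z̄ = (35 + 35 + 8 + 32 + 32 + 11 + 34)/7 = 26.7143
Σ_{t=1}^{6}(z_t−z̄)(z_{t+1}−z̄) = -354.9388
γ_1 = -354.9388 / 7 = -50.706

-50.706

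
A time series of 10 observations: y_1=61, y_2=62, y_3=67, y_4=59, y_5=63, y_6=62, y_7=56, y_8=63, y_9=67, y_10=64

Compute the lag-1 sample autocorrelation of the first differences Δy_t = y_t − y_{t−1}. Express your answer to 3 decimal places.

First differences Δy: 1, 5, -8, 4, -1, -6, 7, 4, -3
Mean of differences = 0.3333
Numerator Σ(Δy_t−Δȳ)(Δy_{t+1}−Δȳ) = -92.7778
Denominator Σ(Δy_t−Δȳ)² = 216.0000
r_1(Δy) = -92.7778 / 216.0000 = -0.430

-0.430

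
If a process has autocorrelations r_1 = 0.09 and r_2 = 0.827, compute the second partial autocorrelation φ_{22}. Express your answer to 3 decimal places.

φ_{22} = (r_2 − r_1²) / (1 − r_1²)
r_1² = (0.09)² = 0.0081
Numerator = 0.827 − 0.0081 = 0.8189; denominator = 1 − 0.0081 = 0.9919
φ_{22} = 0.8189 / 0.9919 = 0.826

0.826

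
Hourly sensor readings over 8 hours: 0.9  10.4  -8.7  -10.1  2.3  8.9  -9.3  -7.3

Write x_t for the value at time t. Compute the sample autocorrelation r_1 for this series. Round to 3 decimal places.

-0.049

Mean x̄ = (0.9 + 10.4 − 8.7 − 10.1 + 2.3 + 8.9 − 9.3 − 7.3)/8 = -1.6125
Numerator Σ_{t=1}^{7}(x_t−x̄)(x_{t+1}−x̄) = -23.9714
Denominator Σ(x_t−x̄)² = 490.1488
r_1 = -23.9714 / 490.1488 = -0.049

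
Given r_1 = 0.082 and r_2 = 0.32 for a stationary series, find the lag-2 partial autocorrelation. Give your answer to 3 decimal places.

φ_{22} = (r_2 − r_1²) / (1 − r_1²)
r_1² = (0.082)² = 0.006724
Numerator = 0.32 − 0.0067 = 0.3133; denominator = 1 − 0.0067 = 0.9933
φ_{22} = 0.3133 / 0.9933 = 0.315

0.315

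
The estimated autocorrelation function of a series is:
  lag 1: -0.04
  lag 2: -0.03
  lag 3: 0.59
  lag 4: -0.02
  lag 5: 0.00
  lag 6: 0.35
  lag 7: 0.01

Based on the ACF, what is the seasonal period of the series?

The largest autocorrelation is r_3 = 0.59, with a weaker echo at lag 6 (0.35); the remaining lags stay at or below 0.01.
The dominant spike at lag 3 indicates a seasonal period of 3.

3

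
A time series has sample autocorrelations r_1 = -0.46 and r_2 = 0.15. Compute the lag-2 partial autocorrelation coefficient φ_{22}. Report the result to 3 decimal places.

φ_{22} = (r_2 − r_1²) / (1 − r_1²)
r_1² = (-0.46)² = 0.2116
Numerator = 0.15 − 0.2116 = -0.0616; denominator = 1 − 0.2116 = 0.7884
φ_{22} = -0.0616 / 0.7884 = -0.078

-0.078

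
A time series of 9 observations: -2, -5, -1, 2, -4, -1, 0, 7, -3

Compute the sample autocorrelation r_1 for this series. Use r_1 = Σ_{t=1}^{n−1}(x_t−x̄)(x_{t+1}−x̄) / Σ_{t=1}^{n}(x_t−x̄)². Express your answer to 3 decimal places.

Mean x̄ = (-2 − 5 − 1 + 2 − 4 − 1 + 0 + 7 − 3)/9 = -0.7778
Numerator Σ_{t=1}^{8}(x_t−x̄)(x_{t+1}−x̄) = -14.1605
Denominator Σ(x_t−x̄)² = 103.5556
r_1 = -14.1605 / 103.5556 = -0.137

-0.137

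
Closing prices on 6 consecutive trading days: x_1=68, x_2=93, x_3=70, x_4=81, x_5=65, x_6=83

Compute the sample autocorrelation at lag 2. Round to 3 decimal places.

0.402

Mean x̄ = (68 + 93 + 70 + 81 + 65 + 83)/6 = 76.6667
Σ(x_t−x̄)(x_{t+2}−x̄) = (57.7778) + (70.7778) + (77.7778) + (27.4444) = 233.7778
Denominator Σ(x_t−x̄)² = 581.3333
r_2 = 233.7778 / 581.3333 = 0.402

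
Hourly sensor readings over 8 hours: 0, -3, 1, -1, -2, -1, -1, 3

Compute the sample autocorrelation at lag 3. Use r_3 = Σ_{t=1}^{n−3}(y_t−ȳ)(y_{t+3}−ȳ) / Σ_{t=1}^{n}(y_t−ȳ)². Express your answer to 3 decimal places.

-0.094

Mean ȳ = (0 − 3 + 1 − 1 − 2 − 1 − 1 + 3)/8 = -0.5000
Deviations from mean: 0.5000, -2.5000, 1.5000, -0.5000, -1.5000, -0.5000, -0.5000, 3.5000
Σ(y_t−ȳ)(y_{t+3}−ȳ) = (-0.2500) + (3.7500) + (-0.7500) + (0.2500) + (-5.2500) = -2.2500
Denominator Σ(y_t−ȳ)² = 24.0000
r_3 = -2.2500 / 24.0000 = -0.094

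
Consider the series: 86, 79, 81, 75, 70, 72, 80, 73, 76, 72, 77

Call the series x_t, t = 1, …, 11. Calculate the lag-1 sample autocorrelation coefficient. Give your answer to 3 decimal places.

Mean x̄ = (86 + 79 + 81 + 75 + 70 + 72 + 80 + 73 + 76 + 72 + 77)/11 = 76.4545
Numerator Σ_{t=1}^{10}(x_t−x̄)(x_{t+1}−x̄) = 40.5207
Denominator Σ(x_t−x̄)² = 226.7273
r_1 = 40.5207 / 226.7273 = 0.179

0.179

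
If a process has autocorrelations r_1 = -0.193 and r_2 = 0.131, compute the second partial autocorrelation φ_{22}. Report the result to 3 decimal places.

φ_{22} = (r_2 − r_1²) / (1 − r_1²)
r_1² = (-0.193)² = 0.037249
Numerator = 0.131 − 0.0372 = 0.0938; denominator = 1 − 0.0372 = 0.9628
φ_{22} = 0.0938 / 0.9628 = 0.097

0.097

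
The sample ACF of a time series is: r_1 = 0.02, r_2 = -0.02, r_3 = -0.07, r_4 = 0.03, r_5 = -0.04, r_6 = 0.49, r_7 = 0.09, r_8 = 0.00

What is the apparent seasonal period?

The largest autocorrelation is r_6 = 0.49; the remaining lags stay at or below 0.09.
The dominant spike at lag 6 indicates a seasonal period of 6.

6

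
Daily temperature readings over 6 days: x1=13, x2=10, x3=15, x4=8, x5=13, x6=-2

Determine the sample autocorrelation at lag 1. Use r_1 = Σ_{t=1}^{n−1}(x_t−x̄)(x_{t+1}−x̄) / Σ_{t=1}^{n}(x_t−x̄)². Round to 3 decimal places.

-0.260

Mean x̄ = (13 + 10 + 15 + 8 + 13 − 2)/6 = 9.5000
Deviations from mean: 3.5000, 0.5000, 5.5000, -1.5000, 3.5000, -11.5000
Numerator Σ_{t=1}^{5}(x_t−x̄)(x_{t+1}−x̄) = -49.2500
Denominator Σ(x_t−x̄)² = 189.5000
r_1 = -49.2500 / 189.5000 = -0.260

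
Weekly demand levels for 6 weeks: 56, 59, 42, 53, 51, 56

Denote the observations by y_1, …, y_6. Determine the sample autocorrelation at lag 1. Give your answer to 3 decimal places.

Mean ȳ = (56 + 59 + 42 + 53 + 51 + 56)/6 = 52.8333
Deviations from mean: 3.1667, 6.1667, -10.8333, 0.1667, -1.8333, 3.1667
Numerator Σ_{t=1}^{5}(y_t−ȳ)(y_{t+1}−ȳ) = -55.1944
Denominator Σ(y_t−ȳ)² = 178.8333
r_1 = -55.1944 / 178.8333 = -0.309

-0.309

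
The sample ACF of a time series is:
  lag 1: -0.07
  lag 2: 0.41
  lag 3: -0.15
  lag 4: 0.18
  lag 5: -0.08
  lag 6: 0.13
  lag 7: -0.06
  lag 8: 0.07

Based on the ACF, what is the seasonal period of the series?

2

The largest autocorrelation is r_2 = 0.41, with a weaker echo at lag 4 (0.18); the remaining lags stay at or below 0.13.
The dominant spike at lag 2 indicates a seasonal period of 2.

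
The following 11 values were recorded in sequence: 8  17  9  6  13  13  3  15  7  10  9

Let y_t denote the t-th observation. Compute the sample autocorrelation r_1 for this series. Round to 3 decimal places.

Mean ȳ = (8 + 17 + 9 + 6 + 13 + 13 + 3 + 15 + 7 + 10 + 9)/11 = 10.0000
Numerator Σ_{t=1}^{10}(y_t−ȳ)(y_{t+1}−ȳ) = -91.0000
Denominator Σ(y_t−ȳ)² = 172.0000
r_1 = -91.0000 / 172.0000 = -0.529

-0.529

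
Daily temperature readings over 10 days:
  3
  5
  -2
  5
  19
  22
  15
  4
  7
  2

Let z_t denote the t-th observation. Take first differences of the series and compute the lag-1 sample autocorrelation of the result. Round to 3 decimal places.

0.167

First differences Δz: 2, -7, 7, 14, 3, -7, -11, 3, -5
Mean of differences = -0.1111
Numerator Σ(Δz_t−Δz̄)(Δz_{t+1}−Δz̄) = 85.2099
Denominator Σ(Δz_t−Δz̄)² = 510.8889
r_1(Δz) = 85.2099 / 510.8889 = 0.167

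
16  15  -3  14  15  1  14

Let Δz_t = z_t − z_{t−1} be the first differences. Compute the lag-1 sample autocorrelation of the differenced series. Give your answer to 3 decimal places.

-0.482

First differences Δz: -1, -18, 17, 1, -14, 13
Mean of differences = -0.3333
Numerator Σ(Δz_t−Δz̄)(Δz_{t+1}−Δz̄) = -471.7778
Denominator Σ(Δz_t−Δz̄)² = 979.3333
r_1(Δz) = -471.7778 / 979.3333 = -0.482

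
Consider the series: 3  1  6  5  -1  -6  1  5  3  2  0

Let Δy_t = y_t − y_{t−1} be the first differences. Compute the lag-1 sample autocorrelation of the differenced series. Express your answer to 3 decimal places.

0.062

First differences Δy: -2, 5, -1, -6, -5, 7, 4, -2, -1, -2
Mean of differences = -0.3000
Numerator Σ(Δy_t−Δȳ)(Δy_{t+1}−Δȳ) = 10.2100
Denominator Σ(Δy_t−Δȳ)² = 164.1000
r_1(Δy) = 10.2100 / 164.1000 = 0.062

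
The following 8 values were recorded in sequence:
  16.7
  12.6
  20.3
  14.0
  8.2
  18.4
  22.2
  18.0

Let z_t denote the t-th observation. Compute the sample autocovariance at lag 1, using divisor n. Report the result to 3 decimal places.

-0.180

Mean z̄ = (16.7 + 12.6 + 20.3 + 14.0 + 8.2 + 18.4 + 22.2 + 18.0)/8 = 16.3000
Σ_{t=1}^{7}(z_t−z̄)(z_{t+1}−z̄) = -1.4400
γ_1 = -1.4400 / 8 = -0.180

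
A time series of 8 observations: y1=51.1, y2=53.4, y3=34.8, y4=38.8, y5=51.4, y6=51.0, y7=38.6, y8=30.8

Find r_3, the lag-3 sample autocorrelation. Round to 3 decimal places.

Mean ȳ = (51.1 + 53.4 + 34.8 + 38.8 + 51.4 + 51.0 + 38.6 + 30.8)/8 = 43.7375
Deviations from mean: 7.3625, 9.6625, -8.9375, -4.9375, 7.6625, 7.2625, -5.1375, -12.9375
Σ(y_t−ȳ)(y_{t+3}−ȳ) = (-36.3523) + (74.0389) + (-64.9086) + (25.3664) + (-99.1336) = -100.9892
Denominator Σ(y_t−ȳ)² = 557.0588
r_3 = -100.9892 / 557.0588 = -0.181

-0.181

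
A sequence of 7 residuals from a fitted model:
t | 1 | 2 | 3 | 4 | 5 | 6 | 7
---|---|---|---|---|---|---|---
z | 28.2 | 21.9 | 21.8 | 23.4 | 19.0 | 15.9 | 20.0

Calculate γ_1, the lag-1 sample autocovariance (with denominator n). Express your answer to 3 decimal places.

2.969

Mean z̄ = (28.2 + 21.9 + 21.8 + 23.4 + 19.0 + 15.9 + 20.0)/7 = 21.4571
Deviations: 6.7429, 0.4429, 0.3429, 1.9429, -2.4571, -5.5571, -1.4571
Σ_{t=1}^{6}(z_t−z̄)(z_{t+1}−z̄) = 20.7824
γ_1 = 20.7824 / 7 = 2.969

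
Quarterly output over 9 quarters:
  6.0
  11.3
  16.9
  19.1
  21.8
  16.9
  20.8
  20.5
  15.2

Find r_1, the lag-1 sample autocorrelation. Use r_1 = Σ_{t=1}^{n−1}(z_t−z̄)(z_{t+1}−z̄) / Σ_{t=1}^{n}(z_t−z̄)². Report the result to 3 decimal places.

0.399

Mean z̄ = (6.0 + 11.3 + 16.9 + 19.1 + 21.8 + 16.9 + 20.8 + 20.5 + 15.2)/9 = 16.5000
Numerator Σ_{t=1}^{8}(z_t−z̄)(z_{t+1}−z̄) = 83.1800
Denominator Σ(z_t−z̄)² = 208.6400
r_1 = 83.1800 / 208.6400 = 0.399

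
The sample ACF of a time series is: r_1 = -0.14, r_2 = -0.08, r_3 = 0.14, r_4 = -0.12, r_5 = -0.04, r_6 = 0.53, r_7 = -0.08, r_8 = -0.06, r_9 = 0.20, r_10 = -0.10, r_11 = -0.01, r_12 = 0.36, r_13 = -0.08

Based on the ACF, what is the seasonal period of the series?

The largest autocorrelation is r_6 = 0.53, with a weaker echo at lag 12 (0.36); the remaining lags stay at or below 0.20.
The dominant spike at lag 6 indicates a seasonal period of 6.

6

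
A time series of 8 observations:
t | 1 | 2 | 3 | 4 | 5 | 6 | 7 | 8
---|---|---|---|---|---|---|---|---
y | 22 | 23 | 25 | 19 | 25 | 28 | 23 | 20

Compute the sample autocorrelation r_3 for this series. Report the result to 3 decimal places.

Mean ȳ = (22 + 23 + 25 + 19 + 25 + 28 + 23 + 20)/8 = 23.1250
Deviations from mean: -1.1250, -0.1250, 1.8750, -4.1250, 1.8750, 4.8750, -0.1250, -3.1250
Σ(y_t−ȳ)(y_{t+3}−ȳ) = (4.6406) + (-0.2344) + (9.1406) + (0.5156) + (-5.8594) = 8.2031
Denominator Σ(y_t−ȳ)² = 58.8750
r_3 = 8.2031 / 58.8750 = 0.139

0.139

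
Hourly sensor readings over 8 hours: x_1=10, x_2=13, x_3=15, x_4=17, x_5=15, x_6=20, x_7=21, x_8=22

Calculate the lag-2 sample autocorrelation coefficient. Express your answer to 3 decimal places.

0.200

Mean x̄ = (10 + 13 + 15 + 17 + 15 + 20 + 21 + 22)/8 = 16.6250
Deviations from mean: -6.6250, -3.6250, -1.6250, 0.3750, -1.6250, 3.3750, 4.3750, 5.3750
Numerator Σ_{t=1}^{6}(x_t−x̄)(x_{t+2}−x̄) = 24.3438
Denominator Σ(x_t−x̄)² = 121.8750
r_2 = 24.3438 / 121.8750 = 0.200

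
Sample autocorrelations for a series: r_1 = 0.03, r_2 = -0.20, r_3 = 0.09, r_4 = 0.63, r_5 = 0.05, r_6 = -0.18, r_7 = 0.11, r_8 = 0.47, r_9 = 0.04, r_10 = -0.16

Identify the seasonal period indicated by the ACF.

The largest autocorrelation is r_4 = 0.63, with a weaker echo at lag 8 (0.47); the remaining lags stay at or below 0.11.
The dominant spike at lag 4 indicates a seasonal period of 4.

4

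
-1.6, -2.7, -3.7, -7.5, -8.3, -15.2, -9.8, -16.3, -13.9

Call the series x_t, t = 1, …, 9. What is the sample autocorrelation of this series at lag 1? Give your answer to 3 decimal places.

0.544

Mean x̄ = (-1.6 − 2.7 − 3.7 − 7.5 − 8.3 − 15.2 − 9.8 − 16.3 − 13.9)/9 = -8.7778
Numerator Σ_{t=1}^{8}(x_t−x̄)(x_{t+1}−x̄) = 131.3017
Denominator Σ(x_t−x̄)² = 241.2156
r_1 = 131.3017 / 241.2156 = 0.544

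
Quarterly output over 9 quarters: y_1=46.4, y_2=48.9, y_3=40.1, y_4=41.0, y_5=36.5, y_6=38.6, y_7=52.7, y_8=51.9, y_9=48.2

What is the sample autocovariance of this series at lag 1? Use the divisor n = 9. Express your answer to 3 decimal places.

Mean ȳ = (46.4 + 48.9 + 40.1 + 41.0 + 36.5 + 38.6 + 52.7 + 51.9 + 48.2)/9 = 44.9222
Σ_{t=1}^{8}(y_t−ȳ)(y_{t+1}−ȳ) = 119.8617
γ_1 = 119.8617 / 9 = 13.318

13.318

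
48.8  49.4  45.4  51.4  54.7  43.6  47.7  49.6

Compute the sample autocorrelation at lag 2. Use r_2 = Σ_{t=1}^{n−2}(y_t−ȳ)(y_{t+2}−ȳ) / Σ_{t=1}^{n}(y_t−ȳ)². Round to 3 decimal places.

-0.518

Mean ȳ = (48.8 + 49.4 + 45.4 + 51.4 + 54.7 + 43.6 + 47.7 + 49.6)/8 = 48.8250
Σ(y_t−ȳ)(y_{t+2}−ȳ) = (0.0856) + (1.4806) + (-20.1219) + (-13.4544) + (-6.6094) + (-4.0494) = -42.6688
Denominator Σ(y_t−ȳ)² = 82.3750
r_2 = -42.6688 / 82.3750 = -0.518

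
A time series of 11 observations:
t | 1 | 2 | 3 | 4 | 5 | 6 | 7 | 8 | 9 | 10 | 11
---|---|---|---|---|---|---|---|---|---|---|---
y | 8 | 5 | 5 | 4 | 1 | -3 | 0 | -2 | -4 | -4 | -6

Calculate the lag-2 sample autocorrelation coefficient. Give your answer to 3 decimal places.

Mean ȳ = (8 + 5 + 5 + 4 + 1 − 3 + 0 − 2 − 4 − 4 − 6)/11 = 0.3636
Numerator Σ_{t=1}^{9}(y_t−ȳ)(y_{t+2}−ȳ) = 90.3719
Denominator Σ(y_t−ȳ)² = 210.5455
r_2 = 90.3719 / 210.5455 = 0.429

0.429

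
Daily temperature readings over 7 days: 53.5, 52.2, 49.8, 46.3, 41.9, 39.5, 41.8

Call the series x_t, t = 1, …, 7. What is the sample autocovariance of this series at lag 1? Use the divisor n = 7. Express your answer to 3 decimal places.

17.695

Mean x̄ = (53.5 + 52.2 + 49.8 + 46.3 + 41.9 + 39.5 + 41.8)/7 = 46.4286
Deviations: 7.0714, 5.7714, 3.3714, -0.1286, -4.5286, -6.9286, -4.6286
Σ_{t=1}^{6}(x_t−x̄)(x_{t+1}−x̄) = 123.8649
γ_1 = 123.8649 / 7 = 17.695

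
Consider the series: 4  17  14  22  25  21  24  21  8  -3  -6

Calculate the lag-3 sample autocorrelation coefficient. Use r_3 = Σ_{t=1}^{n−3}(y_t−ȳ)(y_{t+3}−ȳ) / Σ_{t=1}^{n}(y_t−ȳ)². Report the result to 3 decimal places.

-0.178

Mean ȳ = (4 + 17 + 14 + 22 + 25 + 21 + 24 + 21 + 8 − 3 − 6)/11 = 13.3636
Numerator Σ_{t=1}^{8}(y_t−ȳ)(y_{t+3}−ȳ) = -215.8512
Denominator Σ(y_t−ȳ)² = 1212.5455
r_3 = -215.8512 / 1212.5455 = -0.178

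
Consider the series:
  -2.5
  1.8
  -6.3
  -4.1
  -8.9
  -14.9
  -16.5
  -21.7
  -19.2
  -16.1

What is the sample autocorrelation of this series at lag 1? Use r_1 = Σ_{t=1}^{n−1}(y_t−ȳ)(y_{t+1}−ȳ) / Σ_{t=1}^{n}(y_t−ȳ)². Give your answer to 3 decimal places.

Mean ȳ = (-2.5 + 1.8 − 6.3 − 4.1 − 8.9 − 14.9 − 16.5 − 21.7 − 19.2 − 16.1)/10 = -10.8400
Numerator Σ_{t=1}^{9}(y_t−ȳ)(y_{t+1}−ȳ) = 417.8124
Denominator Σ(y_t−ȳ)² = 563.1440
r_1 = 417.8124 / 563.1440 = 0.742

0.742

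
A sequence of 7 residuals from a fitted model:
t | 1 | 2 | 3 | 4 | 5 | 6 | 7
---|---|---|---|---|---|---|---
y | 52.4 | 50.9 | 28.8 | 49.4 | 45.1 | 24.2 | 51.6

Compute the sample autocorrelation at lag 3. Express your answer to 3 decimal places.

Mean ȳ = (52.4 + 50.9 + 28.8 + 49.4 + 45.1 + 24.2 + 51.6)/7 = 43.2000
Numerator Σ_{t=1}^{4}(y_t−ȳ)(y_{t+3}−ȳ) = 397.3500
Denominator Σ(y_t−ȳ)² = 824.9000
r_3 = 397.3500 / 824.9000 = 0.482

0.482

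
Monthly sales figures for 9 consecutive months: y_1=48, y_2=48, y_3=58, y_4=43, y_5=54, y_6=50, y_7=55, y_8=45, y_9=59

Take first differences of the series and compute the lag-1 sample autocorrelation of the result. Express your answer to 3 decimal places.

First differences Δy: 0, 10, -15, 11, -4, 5, -10, 14
Mean of differences = 1.3750
Numerator Σ(Δy_t−Δȳ)(Δy_{t+1}−Δȳ) = -566.7656
Denominator Σ(Δy_t−Δȳ)² = 767.8750
r_1(Δy) = -566.7656 / 767.8750 = -0.738

-0.738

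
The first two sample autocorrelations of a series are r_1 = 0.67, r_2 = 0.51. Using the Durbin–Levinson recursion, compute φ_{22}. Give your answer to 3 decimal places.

0.111

φ_{22} = (r_2 − r_1²) / (1 − r_1²)
r_1² = (0.67)² = 0.4489
Numerator = 0.51 − 0.4489 = 0.0611; denominator = 1 − 0.4489 = 0.5511
φ_{22} = 0.0611 / 0.5511 = 0.111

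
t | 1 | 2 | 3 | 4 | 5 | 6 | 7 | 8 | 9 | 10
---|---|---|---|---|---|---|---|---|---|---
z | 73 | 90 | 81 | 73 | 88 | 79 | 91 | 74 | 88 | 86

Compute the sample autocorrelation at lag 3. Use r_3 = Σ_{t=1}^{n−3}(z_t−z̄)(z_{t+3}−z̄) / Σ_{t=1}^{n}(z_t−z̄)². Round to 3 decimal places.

0.042

Mean z̄ = (73 + 90 + 81 + 73 + 88 + 79 + 91 + 74 + 88 + 86)/10 = 82.3000
Numerator Σ_{t=1}^{7}(z_t−z̄)(z_{t+3}−z̄) = 19.8300
Denominator Σ(z_t−z̄)² = 468.1000
r_3 = 19.8300 / 468.1000 = 0.042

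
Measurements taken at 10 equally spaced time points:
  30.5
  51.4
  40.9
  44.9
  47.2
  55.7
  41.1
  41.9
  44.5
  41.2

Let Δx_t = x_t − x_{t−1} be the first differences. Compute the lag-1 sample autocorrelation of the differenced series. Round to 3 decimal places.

-0.428

First differences Δx: 20.9, -10.5, 4.0, 2.3, 8.5, -14.6, 0.8, 2.6, -3.3
Mean of differences = 1.1889
Numerator Σ(Δx_t−Δx̄)(Δx_{t+1}−Δx̄) = -368.1901
Denominator Σ(Δx_t−Δx̄)² = 859.3289
r_1(Δx) = -368.1901 / 859.3289 = -0.428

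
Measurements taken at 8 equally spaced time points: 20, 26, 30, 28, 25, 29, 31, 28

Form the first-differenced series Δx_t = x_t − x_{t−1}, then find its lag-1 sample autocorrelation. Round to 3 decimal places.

0.059

First differences Δx: 6, 4, -2, -3, 4, 2, -3
Mean of differences = 1.1429
Numerator Σ(Δx_t−Δx̄)(Δx_{t+1}−Δx̄) = 4.9796
Denominator Σ(Δx_t−Δx̄)² = 84.8571
r_1(Δx) = 4.9796 / 84.8571 = 0.059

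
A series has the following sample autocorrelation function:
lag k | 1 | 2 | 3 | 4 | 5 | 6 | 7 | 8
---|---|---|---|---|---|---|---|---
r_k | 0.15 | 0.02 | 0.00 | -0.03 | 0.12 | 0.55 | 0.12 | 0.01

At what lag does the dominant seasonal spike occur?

The largest autocorrelation is r_6 = 0.55; the remaining lags stay at or below 0.15.
The dominant spike at lag 6 indicates a seasonal period of 6.

6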